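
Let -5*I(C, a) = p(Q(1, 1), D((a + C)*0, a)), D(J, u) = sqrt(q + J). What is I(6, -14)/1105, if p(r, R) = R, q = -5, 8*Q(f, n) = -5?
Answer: -I*sqrt(5)/5525 ≈ -0.00040472*I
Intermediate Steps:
Q(f, n) = -5/8 (Q(f, n) = (1/8)*(-5) = -5/8)
D(J, u) = sqrt(-5 + J)
I(C, a) = -I*sqrt(5)/5 (I(C, a) = -sqrt(-5 + (a + C)*0)/5 = -sqrt(-5 + (C + a)*0)/5 = -sqrt(-5 + 0)/5 = -I*sqrt(5)/5)
I(6, -14)/1105 = -I*sqrt(5)/5/1105 = -I*sqrt(5)/5*(1/1105) = -I*sqrt(5)/5525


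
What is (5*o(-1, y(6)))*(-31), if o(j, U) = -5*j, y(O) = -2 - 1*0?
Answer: -775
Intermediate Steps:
y(O) = -2 (y(O) = -2 + 0 = -2)
(5*o(-1, y(6)))*(-31) = (5*(-5*(-1)))*(-31) = (5*5)*(-31) = 25*(-31) = -775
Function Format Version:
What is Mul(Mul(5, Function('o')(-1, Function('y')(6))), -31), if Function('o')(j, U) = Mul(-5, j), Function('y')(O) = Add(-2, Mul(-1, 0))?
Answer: -775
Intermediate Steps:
Function('y')(O) = -2 (Function('y')(O) = Add(-2, 0) = -2)
Mul(Mul(5, Function('o')(-1, Function('y')(6))), -31) = Mul(Mul(5, Mul(-5, -1)), -31) = Mul(Mul(5, 5), -31) = Mul(25, -31) = -775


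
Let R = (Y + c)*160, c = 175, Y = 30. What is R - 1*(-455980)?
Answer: 488780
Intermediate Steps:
R = 32800 (R = (30 + 175)*160 = 205*160 = 32800)
R - 1*(-455980) = 32800 - 1*(-455980) = 32800 + 455980 = 488780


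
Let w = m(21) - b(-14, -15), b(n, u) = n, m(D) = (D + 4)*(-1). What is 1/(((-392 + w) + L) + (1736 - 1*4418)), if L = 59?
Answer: -1/3026 ≈ -0.00033047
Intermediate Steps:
m(D) = -4 - D (m(D) = (4 + D)*(-1) = -4 - D)
w = -11 (w = (-4 - 1*21) - 1*(-14) = (-4 - 21) + 14 = -25 + 14 = -11)
1/(((-392 + w) + L) + (1736 - 1*4418)) = 1/(((-392 - 11) + 59) + (1736 - 1*4418)) = 1/((-403 + 59) + (1736 - 4418)) = 1/(-344 - 2682) = 1/(-3026) = -1/3026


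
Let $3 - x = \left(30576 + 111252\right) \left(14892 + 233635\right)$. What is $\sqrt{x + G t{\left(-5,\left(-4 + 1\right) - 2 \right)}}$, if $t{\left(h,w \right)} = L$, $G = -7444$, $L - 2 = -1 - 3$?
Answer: $i \sqrt{35248072465} \approx 1.8774 \cdot 10^{5} i$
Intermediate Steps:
$L = -2$ ($L = 2 - 4 = -2$)
$t{\left(h,w \right)} = -2$
$x = -35248087353$ ($x = 3 - \left(30576 + 111252\right) \left(14892 + 233635\right) = 3 - 141828 \cdot 248527 = 3 - 35248087356 = -35248087353$)
$\sqrt{x + G t{\left(-5,\left(-4 + 1\right) - 2 \right)}} = \sqrt{-35248087353 - -14888} = \sqrt{-35248087353 + 14888} = \sqrt{-35248072465} = i \sqrt{35248072465}$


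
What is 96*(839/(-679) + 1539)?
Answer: 100237632/679 ≈ 1.4763e+5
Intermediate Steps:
96*(839/(-679) + 1539) = 96*(839*(-1/679) + 1539) = 96*(-839/679 + 1539) = 96*(1044142/679) = 100237632/679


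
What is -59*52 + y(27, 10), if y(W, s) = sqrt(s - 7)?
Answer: -3068 + sqrt(3) ≈ -3066.3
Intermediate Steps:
y(W, s) = sqrt(-7 + s)
-59*52 + y(27, 10) = -59*52 + sqrt(-7 + 10) = -3068 + sqrt(3)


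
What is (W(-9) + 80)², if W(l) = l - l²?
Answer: 100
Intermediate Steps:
(W(-9) + 80)² = (-9*(1 - 1*(-9)) + 80)² = (-9*(1 + 9) + 80)² = (-9*10 + 80)² = (-90 + 80)² = (-10)² = 100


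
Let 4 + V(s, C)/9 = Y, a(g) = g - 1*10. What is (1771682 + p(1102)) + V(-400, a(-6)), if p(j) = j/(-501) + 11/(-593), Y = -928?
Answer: 523861645345/297093 ≈ 1.7633e+6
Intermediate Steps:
a(g) = -10 + g (a(g) = g - 10 = -10 + g)
V(s, C) = -8388 (V(s, C) = -36 + 9*(-928) = -36 - 8352 = -8388)
p(j) = -11/593 - j/501 (p(j) = j*(-1/501) + 11*(-1/593) = -j/501 - 11/593 = -11/593 - j/501)
(1771682 + p(1102)) + V(-400, a(-6)) = (1771682 + (-11/593 - 1/501*1102)) - 8388 = (1771682 + (-11/593 - 1102/501)) - 8388 = (1771682 - 658997/297093) - 8388 = 526353661429/297093 - 8388 = 523861645345/297093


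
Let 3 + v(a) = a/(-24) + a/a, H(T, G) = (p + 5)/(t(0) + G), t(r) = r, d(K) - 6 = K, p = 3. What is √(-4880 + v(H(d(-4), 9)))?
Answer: I*√395445/9 ≈ 69.872*I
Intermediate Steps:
d(K) = 6 + K
H(T, G) = 8/G (H(T, G) = (3 + 5)/(0 + G) = 8/G)
v(a) = -2 - a/24 (v(a) = -3 + (a/(-24) + a/a) = -3 + (a*(-1/24) + 1) = -3 + (-a/24 + 1) = -3 + (1 - a/24) = -2 - a/24)
√(-4880 + v(H(d(-4), 9))) = √(-4880 + (-2 - 1/(3*9))) = √(-4880 + (-2 - 1/24*8/9)) = √(-4880 + (-2 - 1/27)) = √(-4880 - 55/27) = √(-131815/27) = I*√395445/9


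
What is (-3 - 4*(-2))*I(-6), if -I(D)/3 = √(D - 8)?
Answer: -15*I*√14 ≈ -56.125*I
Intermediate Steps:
I(D) = -3*√(-8 + D) (I(D) = -3*√(D - 8) = -3*√(-8 + D))
(-3 - 4*(-2))*I(-6) = (-3 - 4*(-2))*(-3*√(-8 - 6)) = (-3 + 8)*(-3*I*√14) = 5*(-3*I*√14) = -15*I*√14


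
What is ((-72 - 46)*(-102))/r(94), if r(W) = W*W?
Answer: 3009/2209 ≈ 1.3622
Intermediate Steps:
r(W) = W**2
((-72 - 46)*(-102))/r(94) = ((-72 - 46)*(-102))/(94**2) = -118*(-102)/8836 = 12036*(1/8836) = 3009/2209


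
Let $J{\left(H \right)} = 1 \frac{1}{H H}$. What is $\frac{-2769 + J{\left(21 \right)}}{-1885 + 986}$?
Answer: $\frac{1221128}{396459} \approx 3.0801$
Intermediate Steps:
$J{\left(H \right)} = \frac{1}{H^{2}}$ ($J{\left(H \right)} = 1 \frac{1}{H^{2}} = \frac{1}{H^{2}}$)
$\frac{-2769 + J{\left(21 \right)}}{-1885 + 986} = \frac{-2769 + \frac{1}{441}}{-1885 + 986} = \frac{-2769 + \frac{1}{441}}{-899} = \left(- \frac{1221128}{441}\right) \left(- \frac{1}{899}\right) = \frac{1221128}{396459}$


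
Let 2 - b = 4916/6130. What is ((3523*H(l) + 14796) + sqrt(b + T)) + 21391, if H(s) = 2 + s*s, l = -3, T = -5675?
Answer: 74940 + I*sqrt(53300972195)/3065 ≈ 74940.0 + 75.325*I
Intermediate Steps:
H(s) = 2 + s**2
b = 3672/3065 (b = 2 - 4916/6130 = 2 - 1*2458/3065 = 2 - 2458/3065 = 3672/3065 ≈ 1.1980)
((3523*H(l) + 14796) + sqrt(b + T)) + 21391 = ((3523*(2 + (-3)**2) + 14796) + sqrt(3672/3065 - 5675)) + 21391 = ((3523*(2 + 9) + 14796) + sqrt(-17390203/3065)) + 21391 = ((3523*11 + 14796) + I*sqrt(53300972195)/3065) + 21391 = ((38753 + 14796) + I*sqrt(53300972195)/3065) + 21391 = (53549 + I*sqrt(53300972195)/3065) + 21391 = 74940 + I*sqrt(53300972195)/3065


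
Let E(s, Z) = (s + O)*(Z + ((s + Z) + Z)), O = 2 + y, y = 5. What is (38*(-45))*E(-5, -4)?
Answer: 58140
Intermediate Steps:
O = 7 (O = 2 + 5 = 7)
E(s, Z) = (7 + s)*(s + 3*Z) (E(s, Z) = (s + 7)*(Z + ((s + Z) + Z)) = (7 + s)*(Z + ((Z + s) + Z)) = (7 + s)*(Z + (s + 2*Z)) = (7 + s)*(s + 3*Z))
(38*(-45))*E(-5, -4) = (38*(-45))*((-5)**2 + 7*(-5) + 21*(-4) + 3*(-4)*(-5)) = -1710*(25 - 35 - 84 + 60) = -1710*(-34) = 58140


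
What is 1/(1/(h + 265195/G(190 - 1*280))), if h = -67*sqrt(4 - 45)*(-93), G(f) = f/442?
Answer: -11721619/9 + 6231*I*sqrt(41) ≈ -1.3024e+6 + 39898.0*I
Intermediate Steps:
G(f) = f/442 (G(f) = f*(1/442) = f/442)
h = 6231*I*sqrt(41) (h = -67*I*sqrt(41)*(-93) = 6231*I*sqrt(41) ≈ 39898.0*I)
1/(1/(h + 265195/G(190 - 1*280))) = 1/(1/(6231*I*sqrt(41) + 265195/(((190 - 1*280)/442)))) = 1/(1/(6231*I*sqrt(41) + 265195/(((190 - 280)/442)))) = 1/(1/(6231*I*sqrt(41) + 265195/(((1/442)*(-90))))) = 1/(1/(6231*I*sqrt(41) + 265195/(-45/221))) = 1/(1/(6231*I*sqrt(41) + 265195*(-221/45))) = 1/(1/(6231*I*sqrt(41) - 11721619/9)) = 1/(1/(-11721619/9 + 6231*I*sqrt(41))) = -11721619/9 + 6231*I*sqrt(41)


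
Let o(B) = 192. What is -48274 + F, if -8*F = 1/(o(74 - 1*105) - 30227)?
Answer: -11599276719/240280 ≈ -48274.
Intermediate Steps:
F = 1/240280 (F = -1/(8*(192 - 30227)) = -1/8/(-30035) = -1/8*(-1/30035) = 1/240280 ≈ 4.1618e-6)
-48274 + F = -48274 + 1/240280 = -11599276719/240280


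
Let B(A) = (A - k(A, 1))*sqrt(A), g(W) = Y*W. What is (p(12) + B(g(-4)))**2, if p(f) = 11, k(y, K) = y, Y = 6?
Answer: 121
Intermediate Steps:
g(W) = 6*W
B(A) = 0 (B(A) = (A - A)*sqrt(A) = 0*sqrt(A) = 0)
(p(12) + B(g(-4)))**2 = (11 + 0)**2 = 11**2 = 121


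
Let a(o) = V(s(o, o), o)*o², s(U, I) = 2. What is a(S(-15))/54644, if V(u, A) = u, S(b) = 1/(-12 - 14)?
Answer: 1/18469672 ≈ 5.4143e-8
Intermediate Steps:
S(b) = -1/26 (S(b) = 1/(-26) = -1/26)
a(o) = 2*o²
a(S(-15))/54644 = (2*(-1/26)²)/54644 = (2*(1/676))*(1/54644) = (1/338)*(1/54644) = 1/18469672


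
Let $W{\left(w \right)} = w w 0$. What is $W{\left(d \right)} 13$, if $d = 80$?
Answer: $0$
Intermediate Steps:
$W{\left(w \right)} = 0$ ($W{\left(w \right)} = w^{2} \cdot 0 = 0$)
$W{\left(d \right)} 13 = 0 \cdot 13 = 0$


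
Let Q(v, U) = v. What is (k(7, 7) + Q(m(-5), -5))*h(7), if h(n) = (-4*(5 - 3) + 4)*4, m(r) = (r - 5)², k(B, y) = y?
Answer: -1712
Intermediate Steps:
m(r) = (-5 + r)²
h(n) = -16 (h(n) = (-4*2 + 4)*4 = (-8 + 4)*4 = -4*4 = -16)
(k(7, 7) + Q(m(-5), -5))*h(7) = (7 + (-5 - 5)²)*(-16) = (7 + (-10)²)*(-16) = (7 + 100)*(-16) = 107*(-16) = -1712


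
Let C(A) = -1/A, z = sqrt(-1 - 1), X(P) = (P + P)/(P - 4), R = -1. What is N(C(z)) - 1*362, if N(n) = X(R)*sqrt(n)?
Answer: -362 + 2**(3/4)*sqrt(I)/5 ≈ -361.76 + 0.23784*I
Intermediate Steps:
X(P) = 2*P/(-4 + P) (X(P) = (2*P)/(-4 + P) = 2*P/(-4 + P))
z = I*sqrt(2) (z = sqrt(-2) = I*sqrt(2) ≈ 1.4142*I)
N(n) = 2*sqrt(n)/5 (N(n) = (2*(-1)/(-4 - 1))*sqrt(n) = (2*(-1)/(-5))*sqrt(n) = (2*(-1)*(-1/5))*sqrt(n) = 2*sqrt(n)/5)
N(C(z)) - 1*362 = 2*sqrt(-1/(I*sqrt(2)))/5 - 1*362 = 2*sqrt(-(-1)*I*sqrt(2)/2)/5 - 362 = 2*sqrt(I*sqrt(2)/2)/5 - 362 = 2*(2**(3/4)*sqrt(I)/2)/5 - 362 = 2**(3/4)*sqrt(I)/5 - 362 = -362 + 2**(3/4)*sqrt(I)/5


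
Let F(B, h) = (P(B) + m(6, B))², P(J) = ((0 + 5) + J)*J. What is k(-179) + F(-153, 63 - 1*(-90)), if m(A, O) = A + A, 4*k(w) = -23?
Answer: 2053177321/4 ≈ 5.1329e+8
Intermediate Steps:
k(w) = -23/4 (k(w) = (¼)*(-23) = -23/4)
m(A, O) = 2*A
P(J) = J*(5 + J) (P(J) = (5 + J)*J = J*(5 + J))
F(B, h) = (12 + B*(5 + B))² (F(B, h) = (B*(5 + B) + 2*6)² = (B*(5 + B) + 12)² = (12 + B*(5 + B))²)
k(-179) + F(-153, 63 - 1*(-90)) = -23/4 + (12 - 153*(5 - 153))² = -23/4 + (12 - 153*(-148))² = -23/4 + (12 + 22644)² = -23/4 + 22656² = -23/4 + 513294336 = 2053177321/4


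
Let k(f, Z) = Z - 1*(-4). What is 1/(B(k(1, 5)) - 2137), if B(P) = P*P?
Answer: -1/2056 ≈ -0.00048638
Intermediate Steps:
k(f, Z) = 4 + Z (k(f, Z) = Z + 4 = 4 + Z)
B(P) = P**2
1/(B(k(1, 5)) - 2137) = 1/((4 + 5)**2 - 2137) = 1/(9**2 - 2137) = 1/(81 - 2137) = 1/(-2056) = -1/2056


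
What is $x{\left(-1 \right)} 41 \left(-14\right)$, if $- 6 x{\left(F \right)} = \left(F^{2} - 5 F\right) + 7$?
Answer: $\frac{3731}{3} \approx 1243.7$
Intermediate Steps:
$x{\left(F \right)} = - \frac{7}{6} - \frac{F^{2}}{6} + \frac{5 F}{6}$ ($x{\left(F \right)} = - \frac{\left(F^{2} - 5 F\right) + 7}{6} = - \frac{7 + F^{2} - 5 F}{6} = - \frac{7}{6} - \frac{F^{2}}{6} + \frac{5 F}{6}$)
$x{\left(-1 \right)} 41 \left(-14\right) = \left(- \frac{7}{6} - \frac{\left(-1\right)^{2}}{6} + \frac{5}{6} \left(-1\right)\right) 41 \left(-14\right) = \left(- \frac{7}{6} - \frac{1}{6} - \frac{5}{6}\right) 41 \left(-14\right) = \left(- \frac{13}{6}\right) 41 \left(-14\right) = \left(- \frac{533}{6}\right) \left(-14\right) = \frac{3731}{3}$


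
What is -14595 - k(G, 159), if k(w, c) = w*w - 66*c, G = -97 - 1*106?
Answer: -45310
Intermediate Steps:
G = -203 (G = -97 - 106 = -203)
k(w, c) = w**2 - 66*c
-14595 - k(G, 159) = -14595 - ((-203)**2 - 66*159) = -14595 - (41209 - 10494) = -14595 - 1*30715 = -14595 - 30715 = -45310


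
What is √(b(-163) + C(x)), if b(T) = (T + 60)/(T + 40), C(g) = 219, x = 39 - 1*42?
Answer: 52*√1230/123 ≈ 14.827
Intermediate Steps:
x = -3 (x = 39 - 42 = -3)
b(T) = (60 + T)/(40 + T)
√(b(-163) + C(x)) = √((60 - 163)/(40 - 163) + 219) = √(-103/(-123) + 219) = √(-1/123*(-103) + 219) = √(103/123 + 219) = √(27040/123) = 52*√1230/123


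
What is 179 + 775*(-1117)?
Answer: -865496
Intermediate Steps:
179 + 775*(-1117) = 179 - 865675 = -865496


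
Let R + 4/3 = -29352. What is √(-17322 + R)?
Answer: I*√420078/3 ≈ 216.04*I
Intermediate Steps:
R = -88060/3 (R = -4/3 - 29352 = -88060/3 ≈ -29353.)
√(-17322 + R) = √(-17322 - 88060/3) = √(-140026/3) = I*√420078/3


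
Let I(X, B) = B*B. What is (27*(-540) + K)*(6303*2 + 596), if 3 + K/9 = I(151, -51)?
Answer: 116204004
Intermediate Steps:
I(X, B) = B**2
K = 23382 (K = -27 + 9*(-51)**2 = -27 + 9*2601 = -27 + 23409 = 23382)
(27*(-540) + K)*(6303*2 + 596) = (27*(-540) + 23382)*(6303*2 + 596) = (-14580 + 23382)*(12606 + 596) = 8802*13202 = 116204004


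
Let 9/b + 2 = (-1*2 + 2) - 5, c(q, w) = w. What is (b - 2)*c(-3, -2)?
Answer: 46/7 ≈ 6.5714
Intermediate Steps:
b = -9/7 (b = 9/(-2 + ((-1*2 + 2) - 5)) = 9/(-2 + ((-2 + 2) - 5)) = 9/(-2 + (0 - 5)) = 9/(-2 - 5) = 9/(-7) = 9*(-⅐) = -9/7 ≈ -1.2857)
(b - 2)*c(-3, -2) = (-9/7 - 2)*(-2) = -23/7*(-2) = 46/7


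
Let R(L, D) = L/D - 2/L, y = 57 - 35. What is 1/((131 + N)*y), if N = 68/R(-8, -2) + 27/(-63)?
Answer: 7/22572 ≈ 0.00031012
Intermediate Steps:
y = 22
R(L, D) = -2/L + L/D
N = 109/7 (N = 68/(-2/(-8) - 8/(-2)) + 27/(-63) = 68/(-2*(-⅛) - 8*(-½)) + 27*(-1/63) = 68/(¼ + 4) - 3/7 = 68/(17/4) - 3/7 = 68*(4/17) - 3/7 = 16 - 3/7 = 109/7 ≈ 15.571)
1/((131 + N)*y) = 1/((131 + 109/7)*22) = 1/((1026/7)*22) = 1/(22572/7) = 7/22572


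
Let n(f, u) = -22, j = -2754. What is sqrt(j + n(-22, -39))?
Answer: 2*I*sqrt(694) ≈ 52.688*I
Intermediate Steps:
sqrt(j + n(-22, -39)) = sqrt(-2754 - 22) = sqrt(-2776) = 2*I*sqrt(694)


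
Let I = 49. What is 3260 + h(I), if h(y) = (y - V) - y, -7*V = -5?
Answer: 22815/7 ≈ 3259.3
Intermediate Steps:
V = 5/7 (V = -⅐*(-5) = 5/7 ≈ 0.71429)
h(y) = -5/7 (h(y) = (y - 1*5/7) - y = (y - 5/7) - y = (-5/7 + y) - y = -5/7)
3260 + h(I) = 3260 - 5/7 = 22815/7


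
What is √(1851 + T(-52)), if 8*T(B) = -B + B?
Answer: √1851 ≈ 43.023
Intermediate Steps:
T(B) = 0 (T(B) = (-B + B)/8 = (⅛)*0 = 0)
√(1851 + T(-52)) = √(1851 + 0) = √1851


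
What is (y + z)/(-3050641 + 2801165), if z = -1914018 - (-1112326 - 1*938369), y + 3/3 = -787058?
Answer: 325191/124738 ≈ 2.6070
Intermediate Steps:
y = -787059 (y = -1 - 787058 = -787059)
z = 136677 (z = -1914018 - (-1112326 - 938369) = -1914018 - 1*(-2050695) = -1914018 + 2050695 = 136677)
(y + z)/(-3050641 + 2801165) = (-787059 + 136677)/(-3050641 + 2801165) = -650382/(-249476) = -650382*(-1/249476) = 325191/124738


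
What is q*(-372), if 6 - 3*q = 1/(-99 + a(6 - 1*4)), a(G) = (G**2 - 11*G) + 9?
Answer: -20119/27 ≈ -745.15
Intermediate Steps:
a(G) = 9 + G**2 - 11*G
q = 649/324 (q = 2 - 1/(3*(-99 + (9 + (6 - 1*4)**2 - 11*(6 - 1*4)))) = 2 - 1/(3*(-99 + (9 + (6 - 4)**2 - 11*(6 - 4)))) = 2 - 1/(3*(-99 + (9 + 2**2 - 11*2))) = 2 - 1/(3*(-99 + (9 + 4 - 22))) = 2 - 1/(3*(-99 - 9)) = 2 - 1/3/(-108) = 2 - 1/3*(-1/108) = 2 + 1/324 = 649/324 ≈ 2.0031)
q*(-372) = (649/324)*(-372) = -20119/27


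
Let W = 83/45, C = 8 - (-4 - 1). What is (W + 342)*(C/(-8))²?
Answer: 2614937/2880 ≈ 907.96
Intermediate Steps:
C = 13 (C = 8 - 1*(-5) = 8 + 5 = 13)
W = 83/45 (W = 83*(1/45) = 83/45 ≈ 1.8444)
(W + 342)*(C/(-8))² = (83/45 + 342)*(13/(-8))² = 15473*(13*(-⅛))²/45 = 15473*(-13/8)²/45 = (15473/45)*(169/64) = 2614937/2880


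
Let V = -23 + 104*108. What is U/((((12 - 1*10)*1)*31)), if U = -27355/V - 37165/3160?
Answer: -100604857/439213456 ≈ -0.22906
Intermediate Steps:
V = 11209 (V = -23 + 11232 = 11209)
U = -100604857/7084088 (U = -27355/11209 - 37165/3160 = -27355*1/11209 - 37165*1/3160 = -27355/11209 - 7433/632 = -100604857/7084088 ≈ -14.202)
U/((((12 - 1*10)*1)*31)) = -100604857*1/(31*(12 - 1*10))/7084088 = -100604857*1/(31*(12 - 10))/7084088 = -100604857/(7084088*((2*1)*31)) = -100604857/(7084088*(2*31)) = -100604857/7084088/62 = -100604857/7084088*1/62 = -100604857/439213456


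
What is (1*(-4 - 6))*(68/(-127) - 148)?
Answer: 188640/127 ≈ 1485.4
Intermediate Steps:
(1*(-4 - 6))*(68/(-127) - 148) = (1*(-10))*(68*(-1/127) - 148) = -10*(-68/127 - 148) = -10*(-18864/127) = 188640/127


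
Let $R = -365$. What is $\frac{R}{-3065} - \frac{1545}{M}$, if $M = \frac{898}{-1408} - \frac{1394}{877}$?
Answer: $\frac{194946080519}{280988779} \approx 693.79$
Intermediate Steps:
$M = - \frac{1375149}{617408}$ ($M = 898 \left(- \frac{1}{1408}\right) - \frac{1394}{877} = - \frac{449}{704} - \frac{1394}{877} = - \frac{1375149}{617408} \approx -2.2273$)
$\frac{R}{-3065} - \frac{1545}{M} = - \frac{365}{-3065} - \frac{1545}{- \frac{1375149}{617408}} = \left(-365\right) \left(- \frac{1}{3065}\right) - - \frac{317965120}{458383} = \frac{73}{613} + \frac{317965120}{458383} = \frac{194946080519}{280988779}$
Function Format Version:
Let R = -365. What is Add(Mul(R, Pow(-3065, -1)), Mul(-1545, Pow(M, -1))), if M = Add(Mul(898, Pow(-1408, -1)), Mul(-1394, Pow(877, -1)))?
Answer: Rational(194946080519, 280988779) ≈ 693.79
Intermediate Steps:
M = Rational(-1375149, 617408) (M = Add(Mul(898, Rational(-1, 1408)), Mul(-1394, Rational(1, 877))) = Add(Rational(-449, 704), Rational(-1394, 877)) = Rational(-1375149, 617408) ≈ -2.2273)
Add(Mul(R, Pow(-3065, -1)), Mul(-1545, Pow(M, -1))) = Add(Mul(-365, Pow(-3065, -1)), Mul(-1545, Pow(Rational(-1375149, 617408), -1))) = Add(Mul(-365, Rational(-1, 3065)), Mul(-1545, Rational(-617408, 1375149))) = Add(Rational(73, 613), Rational(317965120, 458383)) = Rational(194946080519, 280988779)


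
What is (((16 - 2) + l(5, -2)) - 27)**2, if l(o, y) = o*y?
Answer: 529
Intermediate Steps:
(((16 - 2) + l(5, -2)) - 27)**2 = (((16 - 2) + 5*(-2)) - 27)**2 = ((14 - 10) - 27)**2 = (4 - 27)**2 = (-23)**2 = 529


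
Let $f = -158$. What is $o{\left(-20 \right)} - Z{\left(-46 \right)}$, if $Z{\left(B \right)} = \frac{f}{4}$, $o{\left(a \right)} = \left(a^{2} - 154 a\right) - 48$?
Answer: $\frac{6943}{2} \approx 3471.5$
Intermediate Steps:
$o{\left(a \right)} = -48 + a^{2} - 154 a$
$Z{\left(B \right)} = - \frac{79}{2}$ ($Z{\left(B \right)} = - \frac{158}{4} = \left(-158\right) \frac{1}{4} = - \frac{79}{2}$)
$o{\left(-20 \right)} - Z{\left(-46 \right)} = \left(-48 + \left(-20\right)^{2} - -3080\right) - - \frac{79}{2} = \left(-48 + 400 + 3080\right) + \frac{79}{2} = 3432 + \frac{79}{2} = \frac{6943}{2}$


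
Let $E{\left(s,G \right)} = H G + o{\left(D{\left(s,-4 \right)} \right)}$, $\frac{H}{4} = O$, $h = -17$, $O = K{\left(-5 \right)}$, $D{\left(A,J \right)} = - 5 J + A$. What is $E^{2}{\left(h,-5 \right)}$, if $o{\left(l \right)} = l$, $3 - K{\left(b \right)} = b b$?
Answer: $196249$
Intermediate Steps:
$K{\left(b \right)} = 3 - b^{2}$ ($K{\left(b \right)} = 3 - b b = 3 - b^{2}$)
$D{\left(A,J \right)} = A - 5 J$
$O = -22$ ($O = 3 - \left(-5\right)^{2} = 3 - 25 = -22$)
$H = -88$ ($H = 4 \left(-22\right) = -88$)
$E{\left(s,G \right)} = 20 + s - 88 G$ ($E{\left(s,G \right)} = - 88 G + \left(s - -20\right) = - 88 G + \left(s + 20\right) = - 88 G + \left(20 + s\right) = 20 + s - 88 G$)
$E^{2}{\left(h,-5 \right)} = \left(20 - 17 - -440\right)^{2} = \left(20 - 17 + 440\right)^{2} = 443^{2} = 196249$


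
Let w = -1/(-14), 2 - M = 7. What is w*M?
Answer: -5/14 ≈ -0.35714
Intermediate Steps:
M = -5 (M = 2 - 1*7 = 2 - 7 = -5)
w = 1/14 (w = -1*(-1/14) = 1/14 ≈ 0.071429)
w*M = (1/14)*(-5) = -5/14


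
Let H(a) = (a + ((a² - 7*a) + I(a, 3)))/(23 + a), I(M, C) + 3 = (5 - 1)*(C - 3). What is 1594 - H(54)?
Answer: 120149/77 ≈ 1560.4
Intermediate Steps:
I(M, C) = -15 + 4*C (I(M, C) = -3 + (5 - 1)*(C - 3) = -3 + 4*(-3 + C) = -3 + (-12 + 4*C) = -15 + 4*C)
H(a) = (-3 + a² - 6*a)/(23 + a) (H(a) = (a + ((a² - 7*a) + (-15 + 4*3)))/(23 + a) = (a + ((a² - 7*a) + (-15 + 12)))/(23 + a) = (a + ((a² - 7*a) - 3))/(23 + a) = (a + (-3 + a² - 7*a))/(23 + a) = (-3 + a² - 6*a)/(23 + a))
1594 - H(54) = 1594 - (-3 + 54² - 6*54)/(23 + 54) = 1594 - (-3 + 2916 - 324)/77 = 1594 - 2589/77 = 120149/77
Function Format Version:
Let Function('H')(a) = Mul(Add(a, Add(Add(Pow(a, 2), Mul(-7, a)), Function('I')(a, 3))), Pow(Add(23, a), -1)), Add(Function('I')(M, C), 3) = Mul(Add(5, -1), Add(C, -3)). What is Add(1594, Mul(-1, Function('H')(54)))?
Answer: Rational(120149, 77) ≈ 1560.4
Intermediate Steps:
Function('I')(M, C) = Add(-15, Mul(4, C)) (Function('I')(M, C) = Add(-3, Mul(Add(5, -1), Add(C, -3))) = Add(-3, Mul(4, Add(-3, C))) = Add(-3, Add(-12, Mul(4, C))) = Add(-15, Mul(4, C)))
Function('H')(a) = Mul(Pow(Add(23, a), -1), Add(-3, Pow(a, 2), Mul(-6, a))) (Function('H')(a) = Mul(Add(a, Add(Add(Pow(a, 2), Mul(-7, a)), Add(-15, Mul(4, 3)))), Pow(Add(23, a), -1)) = Mul(Add(a, Add(Add(Pow(a, 2), Mul(-7, a)), Add(-15, 12))), Pow(Add(23, a), -1)) = Mul(Add(a, Add(Add(Pow(a, 2), Mul(-7, a)), -3)), Pow(Add(23, a), -1)) = Mul(Add(a, Add(-3, Pow(a, 2), Mul(-7, a))), Pow(Add(23, a), -1)) = Mul(Add(-3, Pow(a, 2), Mul(-6, a)), Pow(Add(23, a), -1)) = Mul(Pow(Add(23, a), -1), Add(-3, Pow(a, 2), Mul(-6, a))))
Add(1594, Mul(-1, Function('H')(54))) = Add(1594, Mul(-1, Mul(Pow(Add(23, 54), -1), Add(-3, Pow(54, 2), Mul(-6, 54))))) = Add(1594, Mul(-1, Mul(Pow(77, -1), Add(-3, 2916, -324)))) = Add(1594, Mul(-1, Mul(Rational(1, 77), 2589))) = Add(1594, Mul(-1, Rational(2589, 77))) = Add(1594, Rational(-2589, 77)) = Rational(120149, 77)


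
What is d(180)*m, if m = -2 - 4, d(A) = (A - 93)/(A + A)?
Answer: -29/20 ≈ -1.4500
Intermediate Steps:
d(A) = (-93 + A)/(2*A) (d(A) = (-93 + A)/((2*A)) = (-93 + A)*(1/(2*A)) = (-93 + A)/(2*A))
m = -6
d(180)*m = ((1/2)*(-93 + 180)/180)*(-6) = ((1/2)*(1/180)*87)*(-6) = (29/120)*(-6) = -29/20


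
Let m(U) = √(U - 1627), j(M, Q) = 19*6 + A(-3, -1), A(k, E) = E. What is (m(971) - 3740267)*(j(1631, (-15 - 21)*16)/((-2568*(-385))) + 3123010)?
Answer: -11548663555214305771/988680 + 3087657526913*I*√41/247170 ≈ -1.1681e+13 + 7.9988e+7*I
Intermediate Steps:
j(M, Q) = 113 (j(M, Q) = 19*6 - 1 = 114 - 1 = 113)
m(U) = √(-1627 + U)
(m(971) - 3740267)*(j(1631, (-15 - 21)*16)/((-2568*(-385))) + 3123010) = (√(-1627 + 971) - 3740267)*(113/((-2568*(-385))) + 3123010) = (√(-656) - 3740267)*(113/988680 + 3123010) = (4*I*√41 - 3740267)*(113*(1/988680) + 3123010) = (-3740267 + 4*I*√41)*(113/988680 + 3123010) = (-3740267 + 4*I*√41)*(3087657526913/988680) = -11548663555214305771/988680 + 3087657526913*I*√41/247170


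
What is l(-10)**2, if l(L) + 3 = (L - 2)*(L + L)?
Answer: 56169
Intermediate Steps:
l(L) = -3 + 2*L*(-2 + L) (l(L) = -3 + (L - 2)*(L + L) = -3 + (-2 + L)*(2*L) = -3 + 2*L*(-2 + L))
l(-10)**2 = (-3 - 4*(-10) + 2*(-10)**2)**2 = (-3 + 40 + 2*100)**2 = (-3 + 40 + 200)**2 = 237**2 = 56169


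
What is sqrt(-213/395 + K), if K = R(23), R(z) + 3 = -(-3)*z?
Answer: 39*sqrt(6715)/395 ≈ 8.0908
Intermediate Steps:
R(z) = -3 + 3*z (R(z) = -3 - (-3)*z = -3 + 3*z)
K = 66 (K = -3 + 3*23 = -3 + 69 = 66)
sqrt(-213/395 + K) = sqrt(-213/395 + 66) = sqrt(25857/395) = 39*sqrt(6715)/395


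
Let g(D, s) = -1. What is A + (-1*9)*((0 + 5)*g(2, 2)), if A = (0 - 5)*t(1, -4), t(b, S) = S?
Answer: 65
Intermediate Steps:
A = 20 (A = (0 - 5)*(-4) = -5*(-4) = 20)
A + (-1*9)*((0 + 5)*g(2, 2)) = 20 + (-1*9)*((0 + 5)*(-1)) = 20 - 45*(-1) = 20 - 9*(-5) = 20 + 45 = 65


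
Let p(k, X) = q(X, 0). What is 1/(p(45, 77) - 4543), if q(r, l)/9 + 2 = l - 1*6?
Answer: -1/4615 ≈ -0.00021668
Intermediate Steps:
q(r, l) = -72 + 9*l (q(r, l) = -18 + 9*(l - 1*6) = -18 + 9*(l - 6) = -18 + 9*(-6 + l) = -18 + (-54 + 9*l) = -72 + 9*l)
p(k, X) = -72 (p(k, X) = -72 + 9*0 = -72 + 0 = -72)
1/(p(45, 77) - 4543) = 1/(-72 - 4543) = 1/(-4615) = -1/4615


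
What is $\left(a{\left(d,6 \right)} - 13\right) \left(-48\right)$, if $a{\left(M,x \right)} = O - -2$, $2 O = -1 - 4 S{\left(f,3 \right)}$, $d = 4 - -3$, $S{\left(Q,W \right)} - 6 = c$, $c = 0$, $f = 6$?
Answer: $1128$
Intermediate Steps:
$S{\left(Q,W \right)} = 6$ ($S{\left(Q,W \right)} = 6 + 0 = 6$)
$d = 7$ ($d = 4 + 3 = 7$)
$O = - \frac{25}{2}$ ($O = \frac{-1 - 24}{2} = \frac{1}{2} \left(-25\right) = - \frac{25}{2} \approx -12.5$)
$a{\left(M,x \right)} = - \frac{21}{2}$ ($a{\left(M,x \right)} = - \frac{25}{2} - -2 = - \frac{25}{2} + 2 = - \frac{21}{2}$)
$\left(a{\left(d,6 \right)} - 13\right) \left(-48\right) = \left(- \frac{21}{2} - 13\right) \left(-48\right) = \left(- \frac{47}{2}\right) \left(-48\right) = 1128$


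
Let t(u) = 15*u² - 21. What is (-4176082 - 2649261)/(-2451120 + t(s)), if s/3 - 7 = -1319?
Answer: -6825343/229930299 ≈ -0.029684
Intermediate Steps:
s = -3936 (s = 21 + 3*(-1319) = 21 - 3957 = -3936)
t(u) = -21 + 15*u²
(-4176082 - 2649261)/(-2451120 + t(s)) = (-4176082 - 2649261)/(-2451120 + (-21 + 15*(-3936)²)) = -6825343/(-2451120 + (-21 + 15*15492096)) = -6825343/(-2451120 + (-21 + 232381440)) = -6825343/(-2451120 + 232381419) = -6825343/229930299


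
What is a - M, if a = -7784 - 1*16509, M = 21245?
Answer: -45538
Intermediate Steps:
a = -24293 (a = -7784 - 16509 = -24293)
a - M = -24293 - 1*21245 = -24293 - 21245 = -45538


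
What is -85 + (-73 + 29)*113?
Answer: -5057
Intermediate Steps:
-85 + (-73 + 29)*113 = -85 - 44*113 = -85 - 4972 = -5057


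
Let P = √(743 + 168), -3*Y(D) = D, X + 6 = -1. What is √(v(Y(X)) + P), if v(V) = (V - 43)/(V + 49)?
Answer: √(-4697 + 5929*√911)/77 ≈ 5.4213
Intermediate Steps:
X = -7 (X = -6 - 1 = -7)
Y(D) = -D/3
P = √911 ≈ 30.183
v(V) = (-43 + V)/(49 + V)
√(v(Y(X)) + P) = √((-43 - ⅓*(-7))/(49 - ⅓*(-7)) + √911) = √((-43 + 7/3)/(49 + 7/3) + √911) = √(-122/3/(154/3) + √911) = √((3/154)*(-122/3) + √911) = √(-61/77 + √911)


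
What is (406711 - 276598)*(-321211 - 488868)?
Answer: -105401808927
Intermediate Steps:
(406711 - 276598)*(-321211 - 488868) = 130113*(-810079) = -105401808927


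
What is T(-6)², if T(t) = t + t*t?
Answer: 900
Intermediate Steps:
T(t) = t + t²
T(-6)² = (-6*(1 - 6))² = (-6*(-5))² = 30² = 900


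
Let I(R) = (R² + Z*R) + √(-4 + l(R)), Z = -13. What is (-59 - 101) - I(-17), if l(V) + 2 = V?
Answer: -670 - I*√23 ≈ -670.0 - 4.7958*I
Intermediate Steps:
l(V) = -2 + V
I(R) = R² + √(-6 + R) - 13*R (I(R) = (R² - 13*R) + √(-4 + (-2 + R)) = (R² - 13*R) + √(-6 + R) = R² + √(-6 + R) - 13*R)
(-59 - 101) - I(-17) = (-59 - 101) - ((-17)² + √(-6 - 17) - 13*(-17)) = -160 - (289 + √(-23) + 221) = -160 - (289 + I*√23 + 221) = -160 - (510 + I*√23) = -160 + (-510 - I*√23) = -670 - I*√23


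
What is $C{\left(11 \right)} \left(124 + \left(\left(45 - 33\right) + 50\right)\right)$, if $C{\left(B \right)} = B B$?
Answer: $22506$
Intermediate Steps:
$C{\left(B \right)} = B^{2}$
$C{\left(11 \right)} \left(124 + \left(\left(45 - 33\right) + 50\right)\right) = 11^{2} \left(124 + \left(\left(45 - 33\right) + 50\right)\right) = 121 \left(124 + \left(12 + 50\right)\right) = 121 \left(124 + 62\right) = 121 \cdot 186 = 22506$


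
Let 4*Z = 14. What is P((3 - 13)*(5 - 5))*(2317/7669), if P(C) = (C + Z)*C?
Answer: 0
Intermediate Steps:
Z = 7/2 (Z = (¼)*14 = 7/2 ≈ 3.5000)
P(C) = C*(7/2 + C) (P(C) = (C + 7/2)*C = (7/2 + C)*C = C*(7/2 + C))
P((3 - 13)*(5 - 5))*(2317/7669) = (((3 - 13)*(5 - 5))*(7 + 2*((3 - 13)*(5 - 5)))/2)*(2317/7669) = ((-10*0)*(7 + 2*(-10*0))/2)*(2317*(1/7669)) = ((½)*0*(7 + 2*0))*(2317/7669) = ((½)*0*(7 + 0))*(2317/7669) = ((½)*0*7)*(2317/7669) = 0*(2317/7669) = 0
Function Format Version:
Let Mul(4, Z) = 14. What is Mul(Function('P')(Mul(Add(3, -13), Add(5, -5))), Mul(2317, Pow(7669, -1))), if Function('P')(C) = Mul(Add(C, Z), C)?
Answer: 0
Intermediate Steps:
Z = Rational(7, 2) (Z = Mul(Rational(1, 4), 14) = Rational(7, 2) ≈ 3.5000)
Function('P')(C) = Mul(C, Add(Rational(7, 2), C)) (Function('P')(C) = Mul(Add(C, Rational(7, 2)), C) = Mul(Add(Rational(7, 2), C), C) = Mul(C, Add(Rational(7, 2), C)))
Mul(Function('P')(Mul(Add(3, -13), Add(5, -5))), Mul(2317, Pow(7669, -1))) = Mul(Mul(Rational(1, 2), Mul(Add(3, -13), Add(5, -5)), Add(7, Mul(2, Mul(Add(3, -13), Add(5, -5))))), Mul(2317, Pow(7669, -1))) = Mul(Mul(Rational(1, 2), Mul(-10, 0), Add(7, Mul(2, Mul(-10, 0)))), Mul(2317, Rational(1, 7669))) = Mul(Mul(Rational(1, 2), 0, Add(7, Mul(2, 0))), Rational(2317, 7669)) = Mul(Mul(Rational(1, 2), 0, Add(7, 0)), Rational(2317, 7669)) = Mul(Mul(Rational(1, 2), 0, 7), Rational(2317, 7669)) = Mul(0, Rational(2317, 7669)) = 0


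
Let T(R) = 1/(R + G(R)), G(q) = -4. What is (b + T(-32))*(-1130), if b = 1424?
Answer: -28963595/18 ≈ -1.6091e+6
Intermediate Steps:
T(R) = 1/(-4 + R) (T(R) = 1/(R - 4) = 1/(-4 + R))
(b + T(-32))*(-1130) = (1424 + 1/(-4 - 32))*(-1130) = (1424 + 1/(-36))*(-1130) = (1424 - 1/36)*(-1130) = (51263/36)*(-1130) = -28963595/18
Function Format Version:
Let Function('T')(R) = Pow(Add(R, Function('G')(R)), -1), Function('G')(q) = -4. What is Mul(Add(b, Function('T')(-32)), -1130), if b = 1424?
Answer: Rational(-28963595, 18) ≈ -1.6091e+6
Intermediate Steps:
Function('T')(R) = Pow(Add(-4, R), -1) (Function('T')(R) = Pow(Add(R, -4), -1) = Pow(Add(-4, R), -1))
Mul(Add(b, Function('T')(-32)), -1130) = Mul(Add(1424, Pow(Add(-4, -32), -1)), -1130) = Mul(Add(1424, Pow(-36, -1)), -1130) = Mul(Add(1424, Rational(-1, 36)), -1130) = Mul(Rational(51263, 36), -1130) = Rational(-28963595, 18)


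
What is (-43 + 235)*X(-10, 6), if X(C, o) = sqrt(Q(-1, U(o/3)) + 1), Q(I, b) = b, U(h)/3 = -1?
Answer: 192*I*sqrt(2) ≈ 271.53*I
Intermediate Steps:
U(h) = -3 (U(h) = 3*(-1) = -3)
X(C, o) = I*sqrt(2) (X(C, o) = sqrt(-3 + 1) = sqrt(-2) = I*sqrt(2))
(-43 + 235)*X(-10, 6) = (-43 + 235)*(I*sqrt(2)) = 192*(I*sqrt(2)) = 192*I*sqrt(2)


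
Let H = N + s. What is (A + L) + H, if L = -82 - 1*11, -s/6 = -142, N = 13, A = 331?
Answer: 1103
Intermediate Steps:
s = 852 (s = -6*(-142) = 852)
H = 865 (H = 13 + 852 = 865)
L = -93 (L = -82 - 11 = -93)
(A + L) + H = (331 - 93) + 865 = 238 + 865 = 1103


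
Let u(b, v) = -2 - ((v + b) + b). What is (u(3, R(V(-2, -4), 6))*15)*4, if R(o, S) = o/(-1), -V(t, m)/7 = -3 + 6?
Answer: -1740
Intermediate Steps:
V(t, m) = -21 (V(t, m) = -7*(-3 + 6) = -7*3 = -21)
R(o, S) = -o (R(o, S) = o*(-1) = -o)
u(b, v) = -2 - v - 2*b (u(b, v) = -2 - ((b + v) + b) = -2 - (v + 2*b) = -2 + (-v - 2*b) = -2 - v - 2*b)
(u(3, R(V(-2, -4), 6))*15)*4 = ((-2 - (-1)*(-21) - 2*3)*15)*4 = ((-2 - 1*21 - 6)*15)*4 = ((-2 - 21 - 6)*15)*4 = -29*15*4 = -435*4 = -1740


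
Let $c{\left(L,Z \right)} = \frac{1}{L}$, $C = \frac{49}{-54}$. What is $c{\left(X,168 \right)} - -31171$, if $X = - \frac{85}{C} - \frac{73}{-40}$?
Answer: $\frac{5834496227}{187177} \approx 31171.0$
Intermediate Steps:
$C = - \frac{49}{54}$ ($C = 49 \left(- \frac{1}{54}\right) = - \frac{49}{54} \approx -0.90741$)
$X = \frac{187177}{1960}$ ($X = - \frac{85}{- \frac{49}{54}} - \frac{73}{-40} = \left(-85\right) \left(- \frac{54}{49}\right) - - \frac{73}{40} = \frac{4590}{49} + \frac{73}{40} = \frac{187177}{1960} \approx 95.498$)
$c{\left(X,168 \right)} - -31171 = \frac{1}{\frac{187177}{1960}} - -31171 = \frac{1960}{187177} + 31171 = \frac{5834496227}{187177}$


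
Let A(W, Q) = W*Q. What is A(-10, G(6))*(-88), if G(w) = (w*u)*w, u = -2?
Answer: -63360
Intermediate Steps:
G(w) = -2*w² (G(w) = (w*(-2))*w = (-2*w)*w = -2*w²)
A(W, Q) = Q*W
A(-10, G(6))*(-88) = (-2*6²*(-10))*(-88) = (-2*36*(-10))*(-88) = -72*(-10)*(-88) = 720*(-88) = -63360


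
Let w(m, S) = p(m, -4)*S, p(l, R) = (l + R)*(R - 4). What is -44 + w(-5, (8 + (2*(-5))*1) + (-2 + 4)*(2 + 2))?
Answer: 388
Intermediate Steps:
p(l, R) = (-4 + R)*(R + l) (p(l, R) = (R + l)*(-4 + R) = (-4 + R)*(R + l))
w(m, S) = S*(32 - 8*m) (w(m, S) = ((-4)² - 4*(-4) - 4*m - 4*m)*S = (16 + 16 - 4*m - 4*m)*S = (32 - 8*m)*S = S*(32 - 8*m))
-44 + w(-5, (8 + (2*(-5))*1) + (-2 + 4)*(2 + 2)) = -44 + 8*((8 + (2*(-5))*1) + (-2 + 4)*(2 + 2))*(4 - 1*(-5)) = -44 + 8*((8 - 10*1) + 2*4)*(4 + 5) = -44 + 8*((8 - 10) + 8)*9 = -44 + 8*(-2 + 8)*9 = -44 + 8*6*9 = -44 + 432 = 388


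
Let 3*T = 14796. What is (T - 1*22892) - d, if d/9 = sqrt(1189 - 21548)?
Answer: -17960 - 9*I*sqrt(20359) ≈ -17960.0 - 1284.2*I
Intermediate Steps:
T = 4932 (T = (1/3)*14796 = 4932)
d = 9*I*sqrt(20359) (d = 9*sqrt(1189 - 21548) = 9*sqrt(-20359) = 9*(I*sqrt(20359)) = 9*I*sqrt(20359) ≈ 1284.2*I)
(T - 1*22892) - d = (4932 - 1*22892) - 9*I*sqrt(20359) = (4932 - 22892) - 9*I*sqrt(20359) = -17960 - 9*I*sqrt(20359)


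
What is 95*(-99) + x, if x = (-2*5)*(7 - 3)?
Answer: -9445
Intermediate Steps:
x = -40 (x = -10*4 = -40)
95*(-99) + x = 95*(-99) - 40 = -9405 - 40 = -9445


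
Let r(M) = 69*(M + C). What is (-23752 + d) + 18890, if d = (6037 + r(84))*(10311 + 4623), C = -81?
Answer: 93243034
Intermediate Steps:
r(M) = -5589 + 69*M (r(M) = 69*(M - 81) = 69*(-81 + M) = -5589 + 69*M)
d = 93247896 (d = (6037 + (-5589 + 69*84))*(10311 + 4623) = (6037 + (-5589 + 5796))*14934 = (6037 + 207)*14934 = 6244*14934 = 93247896)
(-23752 + d) + 18890 = (-23752 + 93247896) + 18890 = 93224144 + 18890 = 93243034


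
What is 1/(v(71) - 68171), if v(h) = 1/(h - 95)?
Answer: -24/1636105 ≈ -1.4669e-5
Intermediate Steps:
v(h) = 1/(-95 + h)
1/(v(71) - 68171) = 1/(1/(-95 + 71) - 68171) = 1/(1/(-24) - 68171) = 1/(-1/24 - 68171) = 1/(-1636105/24) = -24/1636105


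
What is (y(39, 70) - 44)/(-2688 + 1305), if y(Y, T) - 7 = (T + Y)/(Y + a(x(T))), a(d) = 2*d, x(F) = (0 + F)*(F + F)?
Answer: 242178/9053579 ≈ 0.026749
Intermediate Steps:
x(F) = 2*F² (x(F) = F*(2*F) = 2*F²)
y(Y, T) = 7 + (T + Y)/(Y + 4*T²) (y(Y, T) = 7 + (T + Y)/(Y + 2*(2*T²)) = 7 + (T + Y)/(Y + 4*T²))
(y(39, 70) - 44)/(-2688 + 1305) = ((70 + 8*39 + 28*70²)/(39 + 4*70²) - 44)/(-2688 + 1305) = ((70 + 312 + 28*4900)/(39 + 4*4900) - 44)/(-1383) = ((70 + 312 + 137200)/(39 + 19600) - 44)*(-1/1383) = (137582/19639 - 44)*(-1/1383) = -726534/19639*(-1/1383) = 242178/9053579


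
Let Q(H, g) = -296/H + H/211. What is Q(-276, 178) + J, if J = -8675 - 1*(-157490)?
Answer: 2166594155/14559 ≈ 1.4881e+5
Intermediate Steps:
Q(H, g) = -296/H + H/211 (Q(H, g) = -296/H + H*(1/211) = -296/H + H/211)
J = 148815 (J = -8675 + 157490 = 148815)
Q(-276, 178) + J = (-296/(-276) + (1/211)*(-276)) + 148815 = (-296*(-1/276) - 276/211) + 148815 = (74/69 - 276/211) + 148815 = -3430/14559 + 148815 = 2166594155/14559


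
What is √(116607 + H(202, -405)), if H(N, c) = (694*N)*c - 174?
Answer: 3*I*√6295523 ≈ 7527.3*I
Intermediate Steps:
H(N, c) = -174 + 694*N*c (H(N, c) = 694*N*c - 174 = -174 + 694*N*c)
√(116607 + H(202, -405)) = √(116607 + (-174 + 694*202*(-405))) = √(116607 + (-174 - 56776140)) = √(116607 - 56776314) = √(-56659707) = 3*I*√6295523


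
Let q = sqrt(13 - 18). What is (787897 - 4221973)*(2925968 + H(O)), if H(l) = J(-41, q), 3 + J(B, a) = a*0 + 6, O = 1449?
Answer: -10048006787796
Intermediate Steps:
q = I*sqrt(5) (q = sqrt(-5) = I*sqrt(5) ≈ 2.2361*I)
J(B, a) = 3 (J(B, a) = -3 + (a*0 + 6) = -3 + (0 + 6) = -3 + 6 = 3)
H(l) = 3
(787897 - 4221973)*(2925968 + H(O)) = (787897 - 4221973)*(2925968 + 3) = -3434076*2925971 = -10048006787796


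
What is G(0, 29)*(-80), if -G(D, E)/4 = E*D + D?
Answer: 0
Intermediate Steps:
G(D, E) = -4*D - 4*D*E (G(D, E) = -4*(E*D + D) = -4*(D*E + D) = -4*(D + D*E) = -4*D - 4*D*E)
G(0, 29)*(-80) = -4*0*(1 + 29)*(-80) = -4*0*30*(-80) = 0*(-80) = 0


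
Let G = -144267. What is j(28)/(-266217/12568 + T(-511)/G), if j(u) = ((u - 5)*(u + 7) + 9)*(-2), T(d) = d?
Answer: 2951804383968/38399905691 ≈ 76.870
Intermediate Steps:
j(u) = -18 - 2*(-5 + u)*(7 + u) (j(u) = ((-5 + u)*(7 + u) + 9)*(-2) = (9 + (-5 + u)*(7 + u))*(-2) = -18 - 2*(-5 + u)*(7 + u))
j(28)/(-266217/12568 + T(-511)/G) = (52 - 4*28 - 2*28²)/(-266217/12568 - 511/(-144267)) = (52 - 112 - 2*784)/(-266217*1/12568 - 511*(-1/144267)) = (52 - 112 - 1568)/(-266217/12568 + 511/144267) = -1628/(-38399905691/1813147656) = -1628*(-1813147656/38399905691) = 2951804383968/38399905691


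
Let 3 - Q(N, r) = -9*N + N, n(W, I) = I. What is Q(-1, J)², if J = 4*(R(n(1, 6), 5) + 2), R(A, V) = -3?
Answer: 25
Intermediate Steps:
J = -4 (J = 4*(-3 + 2) = 4*(-1) = -4)
Q(N, r) = 3 + 8*N (Q(N, r) = 3 - (-9*N + N) = 3 - (-8)*N = 3 + 8*N)
Q(-1, J)² = (3 + 8*(-1))² = (3 - 8)² = (-5)² = 25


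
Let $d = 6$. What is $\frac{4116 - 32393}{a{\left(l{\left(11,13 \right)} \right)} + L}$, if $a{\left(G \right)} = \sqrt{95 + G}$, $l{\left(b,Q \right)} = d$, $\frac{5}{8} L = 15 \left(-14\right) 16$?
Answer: $\frac{152017152}{28901275} + \frac{28277 \sqrt{101}}{28901275} \approx 5.2697$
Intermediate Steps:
$L = -5376$ ($L = \frac{8 \cdot 15 \left(-14\right) 16}{5} = \frac{8 \left(\left(-210\right) 16\right)}{5} = \frac{8}{5} \left(-3360\right) = -5376$)
$l{\left(b,Q \right)} = 6$
$\frac{4116 - 32393}{a{\left(l{\left(11,13 \right)} \right)} + L} = \frac{4116 - 32393}{\sqrt{95 + 6} - 5376} = - \frac{28277}{\sqrt{101} - 5376} = - \frac{28277}{-5376 + \sqrt{101}}$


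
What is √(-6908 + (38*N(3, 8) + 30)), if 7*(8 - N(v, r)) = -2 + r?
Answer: I*√323722/7 ≈ 81.281*I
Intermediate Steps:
N(v, r) = 58/7 - r/7 (N(v, r) = 8 - (-2 + r)/7 = 8 + (2/7 - r/7) = 58/7 - r/7)
√(-6908 + (38*N(3, 8) + 30)) = √(-6908 + (38*(58/7 - ⅐*8) + 30)) = √(-6908 + (38*(58/7 - 8/7) + 30)) = √(-6908 + (38*(50/7) + 30)) = √(-6908 + (1900/7 + 30)) = √(-6908 + 2110/7) = √(-46246/7) = I*√323722/7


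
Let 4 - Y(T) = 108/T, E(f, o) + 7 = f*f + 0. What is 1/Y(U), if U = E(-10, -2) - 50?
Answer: 43/64 ≈ 0.67188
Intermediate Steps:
E(f, o) = -7 + f**2 (E(f, o) = -7 + (f*f + 0) = -7 + (f**2 + 0) = -7 + f**2)
U = 43 (U = (-7 + (-10)**2) - 50 = (-7 + 100) - 50 = 93 - 50 = 43)
Y(T) = 4 - 108/T
1/Y(U) = 1/(4 - 108/43) = 1/(64/43) = 43/64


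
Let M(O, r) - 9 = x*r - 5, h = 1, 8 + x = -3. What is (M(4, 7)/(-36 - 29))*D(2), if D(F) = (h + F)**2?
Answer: 657/65 ≈ 10.108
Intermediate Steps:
x = -11 (x = -8 - 3 = -11)
D(F) = (1 + F)**2
M(O, r) = 4 - 11*r (M(O, r) = 9 + (-11*r - 5) = 9 + (-5 - 11*r) = 4 - 11*r)
(M(4, 7)/(-36 - 29))*D(2) = ((4 - 11*7)/(-36 - 29))*(1 + 2)**2 = ((4 - 77)/(-65))*3**2 = -73*(-1/65)*9 = (73/65)*9 = 657/65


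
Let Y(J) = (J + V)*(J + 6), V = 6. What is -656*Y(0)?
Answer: -23616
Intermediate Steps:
Y(J) = (6 + J)**2 (Y(J) = (J + 6)*(J + 6) = (6 + J)*(6 + J) = (6 + J)**2)
-656*Y(0) = -656*(36 + 0**2 + 12*0) = -656*(36 + 0 + 0) = -656*36 = -23616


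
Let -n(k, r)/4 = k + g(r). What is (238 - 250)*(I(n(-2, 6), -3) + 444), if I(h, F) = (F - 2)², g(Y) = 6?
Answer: -5628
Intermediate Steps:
n(k, r) = -24 - 4*k (n(k, r) = -4*(k + 6) = -4*(6 + k) = -24 - 4*k)
I(h, F) = (-2 + F)²
(238 - 250)*(I(n(-2, 6), -3) + 444) = (238 - 250)*((-2 - 3)² + 444) = -12*((-5)² + 444) = -12*(25 + 444) = -12*469 = -5628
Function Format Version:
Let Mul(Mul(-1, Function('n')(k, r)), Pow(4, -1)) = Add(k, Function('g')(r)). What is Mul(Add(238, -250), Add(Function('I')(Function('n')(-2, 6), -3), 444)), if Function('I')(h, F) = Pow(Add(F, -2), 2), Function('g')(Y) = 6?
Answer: -5628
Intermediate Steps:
Function('n')(k, r) = Add(-24, Mul(-4, k)) (Function('n')(k, r) = Mul(-4, Add(k, 6)) = Mul(-4, Add(6, k)) = Add(-24, Mul(-4, k)))
Function('I')(h, F) = Pow(Add(-2, F), 2)
Mul(Add(238, -250), Add(Function('I')(Function('n')(-2, 6), -3), 444)) = Mul(Add(238, -250), Add(Pow(Add(-2, -3), 2), 444)) = Mul(-12, Add(Pow(-5, 2), 444)) = Mul(-12, Add(25, 444)) = Mul(-12, 469) = -5628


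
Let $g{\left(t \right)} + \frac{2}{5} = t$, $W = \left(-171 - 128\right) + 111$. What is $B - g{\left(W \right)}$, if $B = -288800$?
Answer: $- \frac{1443058}{5} \approx -2.8861 \cdot 10^{5}$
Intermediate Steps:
$W = -188$ ($W = -299 + 111 = -188$)
$g{\left(t \right)} = - \frac{2}{5} + t$
$B - g{\left(W \right)} = -288800 - \left(- \frac{2}{5} - 188\right) = -288800 - - \frac{942}{5} = -288800 + \frac{942}{5} = - \frac{1443058}{5}$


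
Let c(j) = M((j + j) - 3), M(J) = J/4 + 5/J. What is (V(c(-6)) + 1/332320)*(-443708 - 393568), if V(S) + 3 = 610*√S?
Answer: 208682460921/83080 - 595861420*I*√3 ≈ 2.5118e+6 - 1.0321e+9*I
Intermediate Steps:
M(J) = 5/J + J/4 (M(J) = J*(¼) + 5/J = J/4 + 5/J = 5/J + J/4)
c(j) = -¾ + j/2 + 5/(-3 + 2*j) (c(j) = 5/((j + j) - 3) + ((j + j) - 3)/4 = 5/(2*j - 3) + (2*j - 3)/4 = 5/(-3 + 2*j) + (-3 + 2*j)/4 = 5/(-3 + 2*j) + (-¾ + j/2) = -¾ + j/2 + 5/(-3 + 2*j))
V(S) = -3 + 610*√S
(V(c(-6)) + 1/332320)*(-443708 - 393568) = ((-3 + 610*√((20 + (-3 + 2*(-6))²)/(4*(-3 + 2*(-6))))) + 1/332320)*(-443708 - 393568) = ((-3 + 610*√((20 + (-3 - 12)²)/(4*(-3 - 12)))) + 1/332320)*(-837276) = ((-3 + 610*√((¼)*(20 + (-15)²)/(-15))) + 1/332320)*(-837276) = ((-3 + 610*√((¼)*(-1/15)*(20 + 225))) + 1/332320)*(-837276) = ((-3 + 610*√((¼)*(-1/15)*245)) + 1/332320)*(-837276) = ((-3 + 610*√(-49/12)) + 1/332320)*(-837276) = ((-3 + 610*(7*I*√3/6)) + 1/332320)*(-837276) = ((-3 + 2135*I*√3/3) + 1/332320)*(-837276) = (-996959/332320 + 2135*I*√3/3)*(-837276) = 208682460921/83080 - 595861420*I*√3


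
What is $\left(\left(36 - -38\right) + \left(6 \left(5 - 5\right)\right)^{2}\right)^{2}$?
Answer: $5476$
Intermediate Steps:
$\left(\left(36 - -38\right) + \left(6 \left(5 - 5\right)\right)^{2}\right)^{2} = \left(\left(36 + 38\right) + \left(6 \cdot 0\right)^{2}\right)^{2} = \left(74 + 0^{2}\right)^{2} = \left(74 + 0\right)^{2} = 74^{2} = 5476$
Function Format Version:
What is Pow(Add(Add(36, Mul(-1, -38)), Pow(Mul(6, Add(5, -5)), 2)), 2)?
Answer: 5476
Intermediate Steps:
Pow(Add(Add(36, Mul(-1, -38)), Pow(Mul(6, Add(5, -5)), 2)), 2) = Pow(Add(Add(36, 38), Pow(Mul(6, 0), 2)), 2) = Pow(Add(74, Pow(0, 2)), 2) = Pow(Add(74, 0), 2) = Pow(74, 2) = 5476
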